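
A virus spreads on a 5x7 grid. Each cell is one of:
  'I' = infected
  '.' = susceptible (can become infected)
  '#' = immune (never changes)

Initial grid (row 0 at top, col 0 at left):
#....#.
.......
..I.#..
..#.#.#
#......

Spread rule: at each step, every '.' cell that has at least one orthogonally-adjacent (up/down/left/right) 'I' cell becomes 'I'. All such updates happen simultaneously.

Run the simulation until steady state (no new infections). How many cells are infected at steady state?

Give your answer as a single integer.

Step 0 (initial): 1 infected
Step 1: +3 new -> 4 infected
Step 2: +6 new -> 10 infected
Step 3: +7 new -> 17 infected
Step 4: +4 new -> 21 infected
Step 5: +3 new -> 24 infected
Step 6: +4 new -> 28 infected
Step 7: +0 new -> 28 infected

Answer: 28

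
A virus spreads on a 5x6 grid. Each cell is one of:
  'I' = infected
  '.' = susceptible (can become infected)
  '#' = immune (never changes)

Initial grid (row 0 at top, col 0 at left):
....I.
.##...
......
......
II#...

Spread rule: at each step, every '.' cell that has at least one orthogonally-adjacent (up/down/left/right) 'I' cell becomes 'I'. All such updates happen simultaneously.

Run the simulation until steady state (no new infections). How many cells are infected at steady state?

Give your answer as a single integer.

Step 0 (initial): 3 infected
Step 1: +5 new -> 8 infected
Step 2: +7 new -> 15 infected
Step 3: +7 new -> 22 infected
Step 4: +4 new -> 26 infected
Step 5: +1 new -> 27 infected
Step 6: +0 new -> 27 infected

Answer: 27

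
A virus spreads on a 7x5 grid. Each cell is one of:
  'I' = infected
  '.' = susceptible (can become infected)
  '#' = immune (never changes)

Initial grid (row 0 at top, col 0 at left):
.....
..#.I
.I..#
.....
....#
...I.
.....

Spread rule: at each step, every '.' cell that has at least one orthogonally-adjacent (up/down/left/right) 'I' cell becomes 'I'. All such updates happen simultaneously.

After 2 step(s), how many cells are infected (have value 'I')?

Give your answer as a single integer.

Step 0 (initial): 3 infected
Step 1: +10 new -> 13 infected
Step 2: +12 new -> 25 infected

Answer: 25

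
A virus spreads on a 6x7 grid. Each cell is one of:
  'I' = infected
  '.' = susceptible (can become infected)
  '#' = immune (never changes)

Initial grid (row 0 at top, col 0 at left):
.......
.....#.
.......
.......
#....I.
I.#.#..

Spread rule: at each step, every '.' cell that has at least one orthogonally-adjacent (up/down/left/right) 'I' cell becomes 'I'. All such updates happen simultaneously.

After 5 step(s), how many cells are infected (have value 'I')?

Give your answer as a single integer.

Step 0 (initial): 2 infected
Step 1: +5 new -> 7 infected
Step 2: +6 new -> 13 infected
Step 3: +6 new -> 19 infected
Step 4: +6 new -> 25 infected
Step 5: +6 new -> 31 infected

Answer: 31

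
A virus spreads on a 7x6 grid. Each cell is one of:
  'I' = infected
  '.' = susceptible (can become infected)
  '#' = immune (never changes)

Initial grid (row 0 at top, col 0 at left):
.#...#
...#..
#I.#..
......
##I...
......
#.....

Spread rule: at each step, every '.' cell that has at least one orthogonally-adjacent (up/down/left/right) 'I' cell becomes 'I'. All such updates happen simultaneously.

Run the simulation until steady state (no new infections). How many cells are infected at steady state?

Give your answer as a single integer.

Answer: 34

Derivation:
Step 0 (initial): 2 infected
Step 1: +6 new -> 8 infected
Step 2: +8 new -> 16 infected
Step 3: +8 new -> 24 infected
Step 4: +5 new -> 29 infected
Step 5: +4 new -> 33 infected
Step 6: +1 new -> 34 infected
Step 7: +0 new -> 34 infected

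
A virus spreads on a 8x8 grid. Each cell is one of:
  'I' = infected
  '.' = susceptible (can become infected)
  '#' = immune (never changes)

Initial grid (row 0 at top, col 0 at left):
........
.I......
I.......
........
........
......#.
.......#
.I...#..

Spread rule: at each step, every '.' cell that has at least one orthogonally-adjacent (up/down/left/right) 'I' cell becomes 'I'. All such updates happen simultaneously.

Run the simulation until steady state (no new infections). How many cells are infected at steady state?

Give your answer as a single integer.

Answer: 61

Derivation:
Step 0 (initial): 3 infected
Step 1: +8 new -> 11 infected
Step 2: +10 new -> 21 infected
Step 3: +9 new -> 30 infected
Step 4: +7 new -> 37 infected
Step 5: +7 new -> 44 infected
Step 6: +7 new -> 51 infected
Step 7: +5 new -> 56 infected
Step 8: +3 new -> 59 infected
Step 9: +1 new -> 60 infected
Step 10: +1 new -> 61 infected
Step 11: +0 new -> 61 infected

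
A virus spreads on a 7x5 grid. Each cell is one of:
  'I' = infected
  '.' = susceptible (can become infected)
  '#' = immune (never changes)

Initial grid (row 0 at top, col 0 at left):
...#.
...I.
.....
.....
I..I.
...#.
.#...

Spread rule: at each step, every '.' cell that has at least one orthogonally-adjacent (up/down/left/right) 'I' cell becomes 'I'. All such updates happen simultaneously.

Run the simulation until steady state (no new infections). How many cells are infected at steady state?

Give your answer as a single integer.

Answer: 32

Derivation:
Step 0 (initial): 3 infected
Step 1: +9 new -> 12 infected
Step 2: +13 new -> 25 infected
Step 3: +5 new -> 30 infected
Step 4: +2 new -> 32 infected
Step 5: +0 new -> 32 infected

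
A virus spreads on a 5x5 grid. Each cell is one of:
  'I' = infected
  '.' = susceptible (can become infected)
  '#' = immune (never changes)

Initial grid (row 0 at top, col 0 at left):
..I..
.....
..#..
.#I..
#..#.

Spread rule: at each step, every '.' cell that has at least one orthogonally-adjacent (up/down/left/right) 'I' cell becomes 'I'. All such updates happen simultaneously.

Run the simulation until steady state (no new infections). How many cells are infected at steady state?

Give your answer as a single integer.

Answer: 21

Derivation:
Step 0 (initial): 2 infected
Step 1: +5 new -> 7 infected
Step 2: +7 new -> 14 infected
Step 3: +5 new -> 19 infected
Step 4: +1 new -> 20 infected
Step 5: +1 new -> 21 infected
Step 6: +0 new -> 21 infected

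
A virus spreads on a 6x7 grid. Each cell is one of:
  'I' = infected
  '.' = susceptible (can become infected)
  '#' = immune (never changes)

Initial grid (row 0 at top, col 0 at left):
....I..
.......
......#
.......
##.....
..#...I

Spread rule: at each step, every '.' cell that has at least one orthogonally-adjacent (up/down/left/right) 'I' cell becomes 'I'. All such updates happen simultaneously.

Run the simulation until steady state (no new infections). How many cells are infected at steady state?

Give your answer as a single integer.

Step 0 (initial): 2 infected
Step 1: +5 new -> 7 infected
Step 2: +8 new -> 15 infected
Step 3: +9 new -> 24 infected
Step 4: +5 new -> 29 infected
Step 5: +4 new -> 33 infected
Step 6: +2 new -> 35 infected
Step 7: +1 new -> 36 infected
Step 8: +0 new -> 36 infected

Answer: 36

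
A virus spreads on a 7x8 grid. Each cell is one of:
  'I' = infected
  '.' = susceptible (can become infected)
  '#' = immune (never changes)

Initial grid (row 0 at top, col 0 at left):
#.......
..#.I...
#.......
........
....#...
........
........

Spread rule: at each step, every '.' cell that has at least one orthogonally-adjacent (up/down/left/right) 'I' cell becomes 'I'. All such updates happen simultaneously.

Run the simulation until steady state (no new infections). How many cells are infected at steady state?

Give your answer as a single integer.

Step 0 (initial): 1 infected
Step 1: +4 new -> 5 infected
Step 2: +6 new -> 11 infected
Step 3: +7 new -> 18 infected
Step 4: +8 new -> 26 infected
Step 5: +7 new -> 33 infected
Step 6: +9 new -> 42 infected
Step 7: +6 new -> 48 infected
Step 8: +3 new -> 51 infected
Step 9: +1 new -> 52 infected
Step 10: +0 new -> 52 infected

Answer: 52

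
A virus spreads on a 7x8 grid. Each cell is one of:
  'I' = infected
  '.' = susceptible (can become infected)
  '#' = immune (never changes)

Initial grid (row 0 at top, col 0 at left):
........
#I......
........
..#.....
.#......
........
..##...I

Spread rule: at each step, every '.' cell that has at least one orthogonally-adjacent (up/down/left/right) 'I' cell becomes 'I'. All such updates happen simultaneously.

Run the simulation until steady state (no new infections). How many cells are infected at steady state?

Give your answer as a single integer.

Step 0 (initial): 2 infected
Step 1: +5 new -> 7 infected
Step 2: +9 new -> 16 infected
Step 3: +8 new -> 24 infected
Step 4: +9 new -> 33 infected
Step 5: +11 new -> 44 infected
Step 6: +6 new -> 50 infected
Step 7: +1 new -> 51 infected
Step 8: +0 new -> 51 infected

Answer: 51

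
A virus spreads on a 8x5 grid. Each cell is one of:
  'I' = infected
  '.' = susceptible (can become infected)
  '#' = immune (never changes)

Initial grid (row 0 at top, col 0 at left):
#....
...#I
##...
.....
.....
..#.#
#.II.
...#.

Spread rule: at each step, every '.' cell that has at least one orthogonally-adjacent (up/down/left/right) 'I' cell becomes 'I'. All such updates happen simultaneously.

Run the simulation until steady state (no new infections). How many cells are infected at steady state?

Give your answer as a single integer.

Answer: 32

Derivation:
Step 0 (initial): 3 infected
Step 1: +6 new -> 9 infected
Step 2: +7 new -> 16 infected
Step 3: +8 new -> 24 infected
Step 4: +5 new -> 29 infected
Step 5: +2 new -> 31 infected
Step 6: +1 new -> 32 infected
Step 7: +0 new -> 32 infected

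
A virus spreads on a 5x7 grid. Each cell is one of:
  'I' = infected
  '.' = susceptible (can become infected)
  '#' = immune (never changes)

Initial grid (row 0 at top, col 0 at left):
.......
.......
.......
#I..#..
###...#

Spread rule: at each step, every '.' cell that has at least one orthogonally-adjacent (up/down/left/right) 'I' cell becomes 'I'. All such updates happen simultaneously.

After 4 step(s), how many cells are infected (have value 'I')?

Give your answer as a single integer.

Answer: 17

Derivation:
Step 0 (initial): 1 infected
Step 1: +2 new -> 3 infected
Step 2: +4 new -> 7 infected
Step 3: +5 new -> 12 infected
Step 4: +5 new -> 17 infected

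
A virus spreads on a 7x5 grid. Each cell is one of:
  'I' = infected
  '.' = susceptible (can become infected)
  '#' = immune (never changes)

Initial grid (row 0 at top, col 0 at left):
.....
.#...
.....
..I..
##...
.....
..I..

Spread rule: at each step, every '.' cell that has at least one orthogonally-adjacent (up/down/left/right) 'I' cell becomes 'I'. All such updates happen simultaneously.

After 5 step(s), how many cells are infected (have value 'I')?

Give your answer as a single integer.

Step 0 (initial): 2 infected
Step 1: +7 new -> 9 infected
Step 2: +10 new -> 19 infected
Step 3: +7 new -> 26 infected
Step 4: +4 new -> 30 infected
Step 5: +2 new -> 32 infected

Answer: 32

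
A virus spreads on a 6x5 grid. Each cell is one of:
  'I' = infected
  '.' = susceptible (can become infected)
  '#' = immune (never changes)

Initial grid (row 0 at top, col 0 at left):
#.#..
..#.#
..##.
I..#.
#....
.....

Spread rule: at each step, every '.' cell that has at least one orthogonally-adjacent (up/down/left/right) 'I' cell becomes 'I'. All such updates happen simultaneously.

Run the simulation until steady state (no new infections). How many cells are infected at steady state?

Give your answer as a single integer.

Step 0 (initial): 1 infected
Step 1: +2 new -> 3 infected
Step 2: +4 new -> 7 infected
Step 3: +3 new -> 10 infected
Step 4: +4 new -> 14 infected
Step 5: +2 new -> 16 infected
Step 6: +2 new -> 18 infected
Step 7: +1 new -> 19 infected
Step 8: +0 new -> 19 infected

Answer: 19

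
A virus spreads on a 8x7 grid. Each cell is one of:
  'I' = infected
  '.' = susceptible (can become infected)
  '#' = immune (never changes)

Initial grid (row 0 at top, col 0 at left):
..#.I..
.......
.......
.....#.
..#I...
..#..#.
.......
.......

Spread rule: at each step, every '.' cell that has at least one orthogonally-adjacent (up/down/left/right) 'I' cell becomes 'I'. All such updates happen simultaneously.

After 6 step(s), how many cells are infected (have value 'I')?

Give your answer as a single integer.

Answer: 51

Derivation:
Step 0 (initial): 2 infected
Step 1: +6 new -> 8 infected
Step 2: +10 new -> 18 infected
Step 3: +9 new -> 27 infected
Step 4: +11 new -> 38 infected
Step 5: +9 new -> 47 infected
Step 6: +4 new -> 51 infected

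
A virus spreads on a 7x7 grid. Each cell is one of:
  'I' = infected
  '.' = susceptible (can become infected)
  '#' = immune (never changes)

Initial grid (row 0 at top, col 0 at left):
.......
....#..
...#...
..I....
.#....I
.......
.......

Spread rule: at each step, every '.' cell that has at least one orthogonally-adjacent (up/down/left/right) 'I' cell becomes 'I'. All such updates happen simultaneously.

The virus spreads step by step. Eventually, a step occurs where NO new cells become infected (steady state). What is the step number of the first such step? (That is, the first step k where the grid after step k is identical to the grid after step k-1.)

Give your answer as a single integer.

Answer: 6

Derivation:
Step 0 (initial): 2 infected
Step 1: +7 new -> 9 infected
Step 2: +11 new -> 20 infected
Step 3: +13 new -> 33 infected
Step 4: +9 new -> 42 infected
Step 5: +4 new -> 46 infected
Step 6: +0 new -> 46 infected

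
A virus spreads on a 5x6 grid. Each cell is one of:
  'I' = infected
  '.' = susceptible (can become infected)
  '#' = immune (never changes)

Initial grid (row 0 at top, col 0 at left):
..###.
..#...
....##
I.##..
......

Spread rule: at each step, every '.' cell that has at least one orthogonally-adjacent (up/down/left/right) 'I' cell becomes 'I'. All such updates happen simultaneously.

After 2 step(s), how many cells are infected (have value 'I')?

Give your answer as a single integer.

Step 0 (initial): 1 infected
Step 1: +3 new -> 4 infected
Step 2: +3 new -> 7 infected

Answer: 7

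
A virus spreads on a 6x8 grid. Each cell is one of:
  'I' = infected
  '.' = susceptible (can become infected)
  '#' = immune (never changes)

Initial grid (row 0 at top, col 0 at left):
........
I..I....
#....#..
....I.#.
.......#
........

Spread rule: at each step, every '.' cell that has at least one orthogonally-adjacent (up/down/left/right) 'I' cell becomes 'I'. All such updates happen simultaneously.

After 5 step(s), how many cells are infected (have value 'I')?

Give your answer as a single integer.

Answer: 42

Derivation:
Step 0 (initial): 3 infected
Step 1: +10 new -> 13 infected
Step 2: +10 new -> 23 infected
Step 3: +7 new -> 30 infected
Step 4: +7 new -> 37 infected
Step 5: +5 new -> 42 infected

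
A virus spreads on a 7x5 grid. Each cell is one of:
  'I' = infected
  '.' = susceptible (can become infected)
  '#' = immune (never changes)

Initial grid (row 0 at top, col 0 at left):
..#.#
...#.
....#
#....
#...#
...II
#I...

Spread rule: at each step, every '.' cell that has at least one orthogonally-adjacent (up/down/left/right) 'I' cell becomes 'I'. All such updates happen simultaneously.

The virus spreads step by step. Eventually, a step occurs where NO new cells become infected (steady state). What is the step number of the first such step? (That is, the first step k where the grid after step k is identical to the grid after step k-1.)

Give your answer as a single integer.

Answer: 8

Derivation:
Step 0 (initial): 3 infected
Step 1: +6 new -> 9 infected
Step 2: +4 new -> 13 infected
Step 3: +4 new -> 17 infected
Step 4: +2 new -> 19 infected
Step 5: +3 new -> 22 infected
Step 6: +2 new -> 24 infected
Step 7: +1 new -> 25 infected
Step 8: +0 new -> 25 infected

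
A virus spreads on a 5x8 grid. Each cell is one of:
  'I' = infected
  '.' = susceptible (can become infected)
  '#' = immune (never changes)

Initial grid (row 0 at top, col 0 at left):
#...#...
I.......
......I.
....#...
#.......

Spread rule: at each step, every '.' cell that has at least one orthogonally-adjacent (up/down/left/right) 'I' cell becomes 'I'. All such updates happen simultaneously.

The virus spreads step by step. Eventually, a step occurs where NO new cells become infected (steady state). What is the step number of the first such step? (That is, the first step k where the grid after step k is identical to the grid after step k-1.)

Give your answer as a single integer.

Step 0 (initial): 2 infected
Step 1: +6 new -> 8 infected
Step 2: +11 new -> 19 infected
Step 3: +10 new -> 29 infected
Step 4: +5 new -> 34 infected
Step 5: +2 new -> 36 infected
Step 6: +0 new -> 36 infected

Answer: 6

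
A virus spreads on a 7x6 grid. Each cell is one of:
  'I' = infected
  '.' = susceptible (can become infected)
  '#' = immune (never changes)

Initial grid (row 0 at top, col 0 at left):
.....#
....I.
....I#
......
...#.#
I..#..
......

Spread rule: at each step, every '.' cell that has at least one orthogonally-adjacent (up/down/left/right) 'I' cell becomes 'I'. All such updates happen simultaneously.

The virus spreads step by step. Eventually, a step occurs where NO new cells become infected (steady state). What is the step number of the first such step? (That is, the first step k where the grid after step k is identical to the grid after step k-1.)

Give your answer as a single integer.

Answer: 6

Derivation:
Step 0 (initial): 3 infected
Step 1: +8 new -> 11 infected
Step 2: +10 new -> 21 infected
Step 3: +9 new -> 30 infected
Step 4: +5 new -> 35 infected
Step 5: +2 new -> 37 infected
Step 6: +0 new -> 37 infected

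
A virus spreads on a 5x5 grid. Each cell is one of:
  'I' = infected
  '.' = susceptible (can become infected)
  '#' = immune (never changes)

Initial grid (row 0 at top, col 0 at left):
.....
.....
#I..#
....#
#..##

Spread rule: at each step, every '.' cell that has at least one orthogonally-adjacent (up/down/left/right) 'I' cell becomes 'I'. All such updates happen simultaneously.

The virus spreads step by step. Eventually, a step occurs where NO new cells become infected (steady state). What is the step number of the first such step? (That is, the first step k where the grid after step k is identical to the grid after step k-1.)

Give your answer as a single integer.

Answer: 6

Derivation:
Step 0 (initial): 1 infected
Step 1: +3 new -> 4 infected
Step 2: +7 new -> 11 infected
Step 3: +5 new -> 16 infected
Step 4: +2 new -> 18 infected
Step 5: +1 new -> 19 infected
Step 6: +0 new -> 19 infected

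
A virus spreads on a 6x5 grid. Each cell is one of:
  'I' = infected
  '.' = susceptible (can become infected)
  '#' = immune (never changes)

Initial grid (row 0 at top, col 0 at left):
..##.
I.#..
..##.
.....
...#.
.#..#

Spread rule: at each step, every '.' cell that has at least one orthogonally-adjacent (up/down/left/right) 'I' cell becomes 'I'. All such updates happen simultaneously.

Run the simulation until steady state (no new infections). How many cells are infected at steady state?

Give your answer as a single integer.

Step 0 (initial): 1 infected
Step 1: +3 new -> 4 infected
Step 2: +3 new -> 7 infected
Step 3: +2 new -> 9 infected
Step 4: +3 new -> 12 infected
Step 5: +2 new -> 14 infected
Step 6: +2 new -> 16 infected
Step 7: +3 new -> 19 infected
Step 8: +1 new -> 20 infected
Step 9: +2 new -> 22 infected
Step 10: +0 new -> 22 infected

Answer: 22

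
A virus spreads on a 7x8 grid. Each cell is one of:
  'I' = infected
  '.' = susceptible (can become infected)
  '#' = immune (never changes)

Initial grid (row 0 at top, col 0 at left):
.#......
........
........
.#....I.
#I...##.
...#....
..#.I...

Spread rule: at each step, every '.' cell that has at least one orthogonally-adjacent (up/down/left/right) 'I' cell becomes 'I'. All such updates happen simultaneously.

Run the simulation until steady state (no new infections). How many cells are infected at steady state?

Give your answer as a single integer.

Answer: 49

Derivation:
Step 0 (initial): 3 infected
Step 1: +8 new -> 11 infected
Step 2: +13 new -> 24 infected
Step 3: +10 new -> 34 infected
Step 4: +6 new -> 40 infected
Step 5: +5 new -> 45 infected
Step 6: +3 new -> 48 infected
Step 7: +1 new -> 49 infected
Step 8: +0 new -> 49 infected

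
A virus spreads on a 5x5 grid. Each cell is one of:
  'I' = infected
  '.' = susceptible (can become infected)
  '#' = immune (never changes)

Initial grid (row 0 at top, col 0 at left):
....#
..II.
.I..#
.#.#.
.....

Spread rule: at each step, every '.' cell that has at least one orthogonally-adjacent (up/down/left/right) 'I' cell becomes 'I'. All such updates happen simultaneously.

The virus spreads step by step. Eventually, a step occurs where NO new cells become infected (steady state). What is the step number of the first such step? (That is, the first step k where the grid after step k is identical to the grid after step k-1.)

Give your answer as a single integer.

Answer: 7

Derivation:
Step 0 (initial): 3 infected
Step 1: +7 new -> 10 infected
Step 2: +4 new -> 14 infected
Step 3: +3 new -> 17 infected
Step 4: +2 new -> 19 infected
Step 5: +1 new -> 20 infected
Step 6: +1 new -> 21 infected
Step 7: +0 new -> 21 infected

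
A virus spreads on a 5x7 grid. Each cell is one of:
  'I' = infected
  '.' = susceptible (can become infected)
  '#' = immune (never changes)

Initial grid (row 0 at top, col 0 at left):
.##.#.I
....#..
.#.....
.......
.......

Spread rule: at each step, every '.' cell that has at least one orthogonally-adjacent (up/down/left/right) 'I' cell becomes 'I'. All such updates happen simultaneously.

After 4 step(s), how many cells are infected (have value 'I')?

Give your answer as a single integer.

Answer: 10

Derivation:
Step 0 (initial): 1 infected
Step 1: +2 new -> 3 infected
Step 2: +2 new -> 5 infected
Step 3: +2 new -> 7 infected
Step 4: +3 new -> 10 infected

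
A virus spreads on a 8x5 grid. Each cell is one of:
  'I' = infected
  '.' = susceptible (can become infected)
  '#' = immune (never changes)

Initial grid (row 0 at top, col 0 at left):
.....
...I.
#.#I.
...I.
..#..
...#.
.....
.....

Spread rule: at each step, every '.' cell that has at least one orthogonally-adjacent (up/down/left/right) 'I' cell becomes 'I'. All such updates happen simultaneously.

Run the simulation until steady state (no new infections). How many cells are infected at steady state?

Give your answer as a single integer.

Answer: 36

Derivation:
Step 0 (initial): 3 infected
Step 1: +7 new -> 10 infected
Step 2: +5 new -> 15 infected
Step 3: +6 new -> 21 infected
Step 4: +4 new -> 25 infected
Step 5: +5 new -> 30 infected
Step 6: +4 new -> 34 infected
Step 7: +2 new -> 36 infected
Step 8: +0 new -> 36 infected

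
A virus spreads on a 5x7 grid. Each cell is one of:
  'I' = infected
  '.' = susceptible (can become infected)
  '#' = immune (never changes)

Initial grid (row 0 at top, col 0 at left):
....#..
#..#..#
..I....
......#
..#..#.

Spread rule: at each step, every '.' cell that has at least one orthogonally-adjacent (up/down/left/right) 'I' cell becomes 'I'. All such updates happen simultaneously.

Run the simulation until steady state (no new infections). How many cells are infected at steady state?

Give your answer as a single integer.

Step 0 (initial): 1 infected
Step 1: +4 new -> 5 infected
Step 2: +6 new -> 11 infected
Step 3: +8 new -> 19 infected
Step 4: +6 new -> 25 infected
Step 5: +1 new -> 26 infected
Step 6: +1 new -> 27 infected
Step 7: +0 new -> 27 infected

Answer: 27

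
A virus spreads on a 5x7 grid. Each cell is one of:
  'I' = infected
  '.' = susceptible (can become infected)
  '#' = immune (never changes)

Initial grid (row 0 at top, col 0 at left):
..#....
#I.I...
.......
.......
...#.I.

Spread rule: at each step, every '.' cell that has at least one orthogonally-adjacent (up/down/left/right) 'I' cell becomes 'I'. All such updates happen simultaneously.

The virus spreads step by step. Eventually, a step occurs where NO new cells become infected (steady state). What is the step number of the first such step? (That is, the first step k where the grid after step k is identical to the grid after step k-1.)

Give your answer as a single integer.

Answer: 5

Derivation:
Step 0 (initial): 3 infected
Step 1: +9 new -> 12 infected
Step 2: +11 new -> 23 infected
Step 3: +6 new -> 29 infected
Step 4: +3 new -> 32 infected
Step 5: +0 new -> 32 infected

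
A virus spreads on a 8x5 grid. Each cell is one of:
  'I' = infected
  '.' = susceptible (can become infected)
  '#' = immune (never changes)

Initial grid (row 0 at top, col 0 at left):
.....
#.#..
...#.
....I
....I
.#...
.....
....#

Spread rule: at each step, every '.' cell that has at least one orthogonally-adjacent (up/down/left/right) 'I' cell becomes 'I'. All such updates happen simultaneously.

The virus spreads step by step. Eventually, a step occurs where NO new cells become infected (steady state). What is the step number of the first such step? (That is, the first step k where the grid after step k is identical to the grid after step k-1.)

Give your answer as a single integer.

Answer: 8

Derivation:
Step 0 (initial): 2 infected
Step 1: +4 new -> 6 infected
Step 2: +5 new -> 11 infected
Step 3: +7 new -> 18 infected
Step 4: +6 new -> 24 infected
Step 5: +6 new -> 30 infected
Step 6: +3 new -> 33 infected
Step 7: +2 new -> 35 infected
Step 8: +0 new -> 35 infected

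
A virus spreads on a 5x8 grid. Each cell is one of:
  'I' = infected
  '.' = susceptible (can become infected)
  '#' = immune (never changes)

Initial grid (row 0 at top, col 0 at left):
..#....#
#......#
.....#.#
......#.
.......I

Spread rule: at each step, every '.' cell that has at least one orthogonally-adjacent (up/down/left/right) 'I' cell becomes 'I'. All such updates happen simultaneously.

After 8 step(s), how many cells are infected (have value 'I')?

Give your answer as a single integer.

Step 0 (initial): 1 infected
Step 1: +2 new -> 3 infected
Step 2: +1 new -> 4 infected
Step 3: +2 new -> 6 infected
Step 4: +2 new -> 8 infected
Step 5: +3 new -> 11 infected
Step 6: +4 new -> 15 infected
Step 7: +6 new -> 21 infected
Step 8: +6 new -> 27 infected

Answer: 27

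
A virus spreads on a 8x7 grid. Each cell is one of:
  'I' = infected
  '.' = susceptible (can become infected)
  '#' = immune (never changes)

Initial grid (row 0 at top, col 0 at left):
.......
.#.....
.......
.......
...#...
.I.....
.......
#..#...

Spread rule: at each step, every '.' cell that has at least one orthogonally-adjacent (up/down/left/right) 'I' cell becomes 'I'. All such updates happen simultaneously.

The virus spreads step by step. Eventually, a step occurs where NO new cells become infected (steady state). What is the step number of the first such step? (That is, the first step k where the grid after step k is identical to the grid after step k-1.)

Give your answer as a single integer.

Answer: 11

Derivation:
Step 0 (initial): 1 infected
Step 1: +4 new -> 5 infected
Step 2: +7 new -> 12 infected
Step 3: +6 new -> 18 infected
Step 4: +6 new -> 24 infected
Step 5: +8 new -> 32 infected
Step 6: +8 new -> 40 infected
Step 7: +6 new -> 46 infected
Step 8: +3 new -> 49 infected
Step 9: +2 new -> 51 infected
Step 10: +1 new -> 52 infected
Step 11: +0 new -> 52 infected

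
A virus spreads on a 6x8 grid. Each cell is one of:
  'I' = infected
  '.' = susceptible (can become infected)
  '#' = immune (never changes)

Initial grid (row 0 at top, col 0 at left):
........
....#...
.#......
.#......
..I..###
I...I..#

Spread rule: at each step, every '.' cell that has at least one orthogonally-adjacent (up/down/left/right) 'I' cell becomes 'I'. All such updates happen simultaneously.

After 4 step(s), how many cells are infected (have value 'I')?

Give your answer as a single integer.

Answer: 28

Derivation:
Step 0 (initial): 3 infected
Step 1: +9 new -> 12 infected
Step 2: +5 new -> 17 infected
Step 3: +5 new -> 22 infected
Step 4: +6 new -> 28 infected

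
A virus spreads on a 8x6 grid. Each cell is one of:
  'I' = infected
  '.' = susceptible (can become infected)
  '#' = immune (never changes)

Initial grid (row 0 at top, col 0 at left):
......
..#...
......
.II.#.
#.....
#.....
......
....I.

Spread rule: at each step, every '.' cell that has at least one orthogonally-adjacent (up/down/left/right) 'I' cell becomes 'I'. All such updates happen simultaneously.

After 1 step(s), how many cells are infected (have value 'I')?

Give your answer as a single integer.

Answer: 12

Derivation:
Step 0 (initial): 3 infected
Step 1: +9 new -> 12 infected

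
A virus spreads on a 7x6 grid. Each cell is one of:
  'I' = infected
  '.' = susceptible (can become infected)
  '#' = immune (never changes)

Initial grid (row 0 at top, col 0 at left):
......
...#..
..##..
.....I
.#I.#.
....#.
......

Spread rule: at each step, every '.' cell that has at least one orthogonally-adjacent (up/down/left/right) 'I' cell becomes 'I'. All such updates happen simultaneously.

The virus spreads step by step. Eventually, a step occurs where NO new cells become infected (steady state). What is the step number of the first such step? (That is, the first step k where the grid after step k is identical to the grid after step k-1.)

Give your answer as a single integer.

Answer: 7

Derivation:
Step 0 (initial): 2 infected
Step 1: +6 new -> 8 infected
Step 2: +8 new -> 16 infected
Step 3: +8 new -> 24 infected
Step 4: +6 new -> 30 infected
Step 5: +4 new -> 34 infected
Step 6: +2 new -> 36 infected
Step 7: +0 new -> 36 infected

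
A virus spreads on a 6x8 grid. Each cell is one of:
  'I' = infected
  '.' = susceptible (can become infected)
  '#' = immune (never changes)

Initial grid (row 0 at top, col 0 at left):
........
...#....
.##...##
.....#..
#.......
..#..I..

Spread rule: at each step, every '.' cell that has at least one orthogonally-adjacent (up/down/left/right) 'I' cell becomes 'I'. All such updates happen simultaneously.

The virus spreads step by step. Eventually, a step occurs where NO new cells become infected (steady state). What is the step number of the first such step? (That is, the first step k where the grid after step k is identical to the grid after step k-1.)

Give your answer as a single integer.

Step 0 (initial): 1 infected
Step 1: +3 new -> 4 infected
Step 2: +4 new -> 8 infected
Step 3: +4 new -> 12 infected
Step 4: +4 new -> 16 infected
Step 5: +5 new -> 21 infected
Step 6: +4 new -> 25 infected
Step 7: +5 new -> 30 infected
Step 8: +4 new -> 34 infected
Step 9: +4 new -> 38 infected
Step 10: +2 new -> 40 infected
Step 11: +0 new -> 40 infected

Answer: 11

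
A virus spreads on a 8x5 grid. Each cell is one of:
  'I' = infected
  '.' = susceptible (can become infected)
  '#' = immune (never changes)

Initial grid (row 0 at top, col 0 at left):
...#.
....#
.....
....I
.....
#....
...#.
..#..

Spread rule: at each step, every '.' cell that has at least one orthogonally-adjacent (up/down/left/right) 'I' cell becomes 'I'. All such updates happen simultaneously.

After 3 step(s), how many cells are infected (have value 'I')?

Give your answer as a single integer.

Answer: 14

Derivation:
Step 0 (initial): 1 infected
Step 1: +3 new -> 4 infected
Step 2: +4 new -> 8 infected
Step 3: +6 new -> 14 infected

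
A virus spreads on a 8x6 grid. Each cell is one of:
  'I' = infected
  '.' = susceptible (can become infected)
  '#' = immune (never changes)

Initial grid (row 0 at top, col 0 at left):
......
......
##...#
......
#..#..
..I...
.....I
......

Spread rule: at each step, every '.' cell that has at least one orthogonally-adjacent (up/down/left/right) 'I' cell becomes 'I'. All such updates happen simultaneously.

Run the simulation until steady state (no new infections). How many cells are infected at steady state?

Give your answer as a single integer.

Answer: 43

Derivation:
Step 0 (initial): 2 infected
Step 1: +7 new -> 9 infected
Step 2: +9 new -> 18 infected
Step 3: +8 new -> 26 infected
Step 4: +5 new -> 31 infected
Step 5: +4 new -> 35 infected
Step 6: +4 new -> 39 infected
Step 7: +3 new -> 42 infected
Step 8: +1 new -> 43 infected
Step 9: +0 new -> 43 infected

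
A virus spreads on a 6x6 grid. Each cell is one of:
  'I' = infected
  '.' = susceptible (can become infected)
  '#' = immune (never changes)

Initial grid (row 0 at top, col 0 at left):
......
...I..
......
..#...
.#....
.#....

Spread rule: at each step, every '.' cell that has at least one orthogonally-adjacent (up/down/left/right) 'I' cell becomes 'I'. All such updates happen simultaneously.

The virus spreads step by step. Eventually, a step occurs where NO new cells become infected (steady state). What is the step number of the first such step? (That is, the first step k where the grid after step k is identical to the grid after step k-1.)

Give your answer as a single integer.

Step 0 (initial): 1 infected
Step 1: +4 new -> 5 infected
Step 2: +7 new -> 12 infected
Step 3: +7 new -> 19 infected
Step 4: +7 new -> 26 infected
Step 5: +4 new -> 30 infected
Step 6: +2 new -> 32 infected
Step 7: +1 new -> 33 infected
Step 8: +0 new -> 33 infected

Answer: 8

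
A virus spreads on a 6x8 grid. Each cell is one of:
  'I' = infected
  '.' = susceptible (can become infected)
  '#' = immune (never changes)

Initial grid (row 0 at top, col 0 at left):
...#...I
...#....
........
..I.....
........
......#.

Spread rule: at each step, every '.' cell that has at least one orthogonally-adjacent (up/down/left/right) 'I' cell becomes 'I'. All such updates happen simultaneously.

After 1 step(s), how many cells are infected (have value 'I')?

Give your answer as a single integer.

Step 0 (initial): 2 infected
Step 1: +6 new -> 8 infected

Answer: 8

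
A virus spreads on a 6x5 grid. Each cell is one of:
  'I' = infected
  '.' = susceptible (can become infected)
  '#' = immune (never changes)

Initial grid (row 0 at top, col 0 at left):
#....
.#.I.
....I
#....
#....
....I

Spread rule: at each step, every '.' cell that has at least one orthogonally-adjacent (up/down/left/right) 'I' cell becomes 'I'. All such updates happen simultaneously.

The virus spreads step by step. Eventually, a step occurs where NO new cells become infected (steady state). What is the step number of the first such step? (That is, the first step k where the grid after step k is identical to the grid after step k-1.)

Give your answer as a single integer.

Step 0 (initial): 3 infected
Step 1: +7 new -> 10 infected
Step 2: +6 new -> 16 infected
Step 3: +5 new -> 21 infected
Step 4: +4 new -> 25 infected
Step 5: +1 new -> 26 infected
Step 6: +0 new -> 26 infected

Answer: 6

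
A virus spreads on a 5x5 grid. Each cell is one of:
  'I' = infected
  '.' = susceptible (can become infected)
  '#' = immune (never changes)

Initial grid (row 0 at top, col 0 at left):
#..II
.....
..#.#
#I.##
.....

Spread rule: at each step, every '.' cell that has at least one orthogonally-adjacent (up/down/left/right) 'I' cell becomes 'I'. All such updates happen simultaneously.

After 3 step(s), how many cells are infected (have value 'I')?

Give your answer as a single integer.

Answer: 18

Derivation:
Step 0 (initial): 3 infected
Step 1: +6 new -> 9 infected
Step 2: +7 new -> 16 infected
Step 3: +2 new -> 18 infected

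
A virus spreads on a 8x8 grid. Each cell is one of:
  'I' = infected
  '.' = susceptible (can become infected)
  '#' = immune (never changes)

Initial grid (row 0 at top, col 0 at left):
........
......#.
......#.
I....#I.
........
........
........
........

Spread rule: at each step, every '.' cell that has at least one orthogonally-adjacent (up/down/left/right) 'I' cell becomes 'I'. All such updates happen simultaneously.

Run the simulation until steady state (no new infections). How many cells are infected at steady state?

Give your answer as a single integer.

Step 0 (initial): 2 infected
Step 1: +5 new -> 7 infected
Step 2: +9 new -> 16 infected
Step 3: +12 new -> 28 infected
Step 4: +13 new -> 41 infected
Step 5: +10 new -> 51 infected
Step 6: +7 new -> 58 infected
Step 7: +3 new -> 61 infected
Step 8: +0 new -> 61 infected

Answer: 61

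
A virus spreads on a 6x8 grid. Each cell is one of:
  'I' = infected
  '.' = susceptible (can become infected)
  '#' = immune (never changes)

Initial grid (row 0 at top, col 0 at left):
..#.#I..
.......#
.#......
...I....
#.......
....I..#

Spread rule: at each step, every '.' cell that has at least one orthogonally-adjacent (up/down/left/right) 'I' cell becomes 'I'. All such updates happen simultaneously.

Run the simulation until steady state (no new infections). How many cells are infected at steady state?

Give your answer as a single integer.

Step 0 (initial): 3 infected
Step 1: +9 new -> 12 infected
Step 2: +13 new -> 25 infected
Step 3: +8 new -> 33 infected
Step 4: +6 new -> 39 infected
Step 5: +2 new -> 41 infected
Step 6: +1 new -> 42 infected
Step 7: +0 new -> 42 infected

Answer: 42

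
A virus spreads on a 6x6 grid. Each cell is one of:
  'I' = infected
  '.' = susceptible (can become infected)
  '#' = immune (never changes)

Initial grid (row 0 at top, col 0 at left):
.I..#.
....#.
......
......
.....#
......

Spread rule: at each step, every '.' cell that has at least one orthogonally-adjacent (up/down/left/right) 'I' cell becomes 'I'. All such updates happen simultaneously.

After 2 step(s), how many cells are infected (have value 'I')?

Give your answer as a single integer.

Step 0 (initial): 1 infected
Step 1: +3 new -> 4 infected
Step 2: +4 new -> 8 infected

Answer: 8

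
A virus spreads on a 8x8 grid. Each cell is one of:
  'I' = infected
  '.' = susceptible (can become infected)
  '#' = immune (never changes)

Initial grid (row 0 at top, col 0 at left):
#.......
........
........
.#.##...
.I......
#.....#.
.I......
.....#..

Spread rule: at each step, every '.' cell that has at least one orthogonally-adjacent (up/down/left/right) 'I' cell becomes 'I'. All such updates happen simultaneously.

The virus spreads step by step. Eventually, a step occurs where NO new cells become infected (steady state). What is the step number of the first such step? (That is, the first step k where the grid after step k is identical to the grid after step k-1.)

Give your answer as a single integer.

Step 0 (initial): 2 infected
Step 1: +6 new -> 8 infected
Step 2: +7 new -> 15 infected
Step 3: +6 new -> 21 infected
Step 4: +8 new -> 29 infected
Step 5: +8 new -> 37 infected
Step 6: +8 new -> 45 infected
Step 7: +6 new -> 51 infected
Step 8: +3 new -> 54 infected
Step 9: +2 new -> 56 infected
Step 10: +1 new -> 57 infected
Step 11: +0 new -> 57 infected

Answer: 11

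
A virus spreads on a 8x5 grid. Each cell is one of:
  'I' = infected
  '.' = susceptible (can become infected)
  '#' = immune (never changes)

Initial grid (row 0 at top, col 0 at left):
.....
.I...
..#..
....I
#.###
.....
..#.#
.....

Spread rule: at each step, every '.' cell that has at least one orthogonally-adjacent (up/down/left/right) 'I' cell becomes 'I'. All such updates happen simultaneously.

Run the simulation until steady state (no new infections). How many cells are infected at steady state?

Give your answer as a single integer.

Answer: 33

Derivation:
Step 0 (initial): 2 infected
Step 1: +6 new -> 8 infected
Step 2: +8 new -> 16 infected
Step 3: +4 new -> 20 infected
Step 4: +1 new -> 21 infected
Step 5: +3 new -> 24 infected
Step 6: +3 new -> 27 infected
Step 7: +4 new -> 31 infected
Step 8: +1 new -> 32 infected
Step 9: +1 new -> 33 infected
Step 10: +0 new -> 33 infected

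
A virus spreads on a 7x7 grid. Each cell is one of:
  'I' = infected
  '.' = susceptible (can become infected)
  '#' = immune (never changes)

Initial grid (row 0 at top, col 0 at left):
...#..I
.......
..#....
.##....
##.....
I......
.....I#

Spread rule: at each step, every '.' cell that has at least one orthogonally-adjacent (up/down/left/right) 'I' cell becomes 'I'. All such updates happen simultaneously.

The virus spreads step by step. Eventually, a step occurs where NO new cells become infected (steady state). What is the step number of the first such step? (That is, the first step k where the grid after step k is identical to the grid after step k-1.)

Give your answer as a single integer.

Step 0 (initial): 3 infected
Step 1: +6 new -> 9 infected
Step 2: +9 new -> 18 infected
Step 3: +9 new -> 27 infected
Step 4: +4 new -> 31 infected
Step 5: +3 new -> 34 infected
Step 6: +2 new -> 36 infected
Step 7: +3 new -> 39 infected
Step 8: +2 new -> 41 infected
Step 9: +1 new -> 42 infected
Step 10: +0 new -> 42 infected

Answer: 10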